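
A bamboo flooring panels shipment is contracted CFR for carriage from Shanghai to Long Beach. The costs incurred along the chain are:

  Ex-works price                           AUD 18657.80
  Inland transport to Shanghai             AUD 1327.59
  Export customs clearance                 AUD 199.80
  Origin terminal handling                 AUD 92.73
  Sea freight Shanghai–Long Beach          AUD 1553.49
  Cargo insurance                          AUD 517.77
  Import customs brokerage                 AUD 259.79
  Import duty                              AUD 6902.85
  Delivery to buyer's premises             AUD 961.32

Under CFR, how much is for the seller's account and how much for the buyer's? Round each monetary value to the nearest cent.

CFR: the seller pays costs through ocean freight to the destination port, but not insurance.
Seller's account: goods 18657.80 + inland to port 1327.59 + export clearance 199.80 + origin terminal 92.73 + freight 1553.49 = 21831.41
Buyer's account: insurance 517.77 + brokerage 259.79 + duty 6902.85 + delivery 961.32 = 8641.73

Seller: AUD 21831.41; buyer: AUD 8641.73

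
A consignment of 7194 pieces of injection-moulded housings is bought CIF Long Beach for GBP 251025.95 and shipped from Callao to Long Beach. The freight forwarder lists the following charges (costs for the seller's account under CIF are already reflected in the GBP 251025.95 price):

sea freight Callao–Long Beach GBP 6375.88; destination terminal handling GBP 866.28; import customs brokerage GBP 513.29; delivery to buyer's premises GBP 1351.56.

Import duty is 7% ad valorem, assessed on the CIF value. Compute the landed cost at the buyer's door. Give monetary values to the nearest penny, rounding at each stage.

Total landed cost: GBP 271328.90

CIF: the seller pays costs through ocean freight and marine insurance to the destination port.
Already in the invoice (seller's account under CIF): freight — exclude.
The CIF price already equals the CIF value: 251025.95
Import duty = 251025.95 × 7% = 17571.82
Buyer bears: destination terminal 866.28 + brokerage 513.29 + delivery 1351.56 + duty 17571.82 = 20302.95
Landed cost = invoice 251025.95 + 20302.95 = 271328.90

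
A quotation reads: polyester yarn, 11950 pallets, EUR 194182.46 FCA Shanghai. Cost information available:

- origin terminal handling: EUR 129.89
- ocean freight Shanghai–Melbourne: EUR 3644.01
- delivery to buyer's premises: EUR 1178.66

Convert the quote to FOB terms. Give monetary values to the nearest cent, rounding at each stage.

FOB price: EUR 194312.35

Not relevant to the conversion: freight, delivery — on the buyer under both terms; not part of either seller's price.
From FCA to FOB, the seller additionally bears: origin terminal.
FOB price = 194182.46 + 129.89 = 194312.35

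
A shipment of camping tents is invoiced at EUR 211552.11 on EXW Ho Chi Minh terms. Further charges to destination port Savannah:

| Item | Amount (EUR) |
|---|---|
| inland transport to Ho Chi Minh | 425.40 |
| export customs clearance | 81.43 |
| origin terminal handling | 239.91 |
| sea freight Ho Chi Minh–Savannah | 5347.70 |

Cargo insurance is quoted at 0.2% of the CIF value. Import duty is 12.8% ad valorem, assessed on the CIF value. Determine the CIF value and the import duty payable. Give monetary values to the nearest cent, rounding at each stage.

Let C be the CIF value. C = EXW price + pre-shipment costs + freight + 0.2% × C
C − 0.2% × C = 211552.11 + 425.40 + 81.43 + 239.91 + 5347.70
0.998 × C = 217646.55
C = 217646.55 / 0.998 = 218082.72
Insurance premium = 0.2% × 218082.72 = 436.17
Import duty = 218082.72 × 12.8% = 27914.59

CIF value: EUR 218082.72; import duty: EUR 27914.59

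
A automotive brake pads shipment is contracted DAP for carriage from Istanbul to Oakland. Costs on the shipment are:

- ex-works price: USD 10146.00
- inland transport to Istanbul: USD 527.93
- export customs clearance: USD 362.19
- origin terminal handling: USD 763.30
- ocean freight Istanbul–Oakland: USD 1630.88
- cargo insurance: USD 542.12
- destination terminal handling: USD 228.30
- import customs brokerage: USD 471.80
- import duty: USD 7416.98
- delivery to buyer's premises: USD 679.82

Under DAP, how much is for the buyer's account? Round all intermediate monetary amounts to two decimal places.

DAP: the seller bears all costs to the named destination except import duty and clearance.
Seller's account: goods 10146.00 + inland to port 527.93 + export clearance 362.19 + origin terminal 763.30 + freight 1630.88 + insurance 542.12 + destination terminal 228.30 + delivery 679.82 = 14880.54
Buyer's account: brokerage 471.80 + duty 7416.98 = 7888.78

Buyer's account: USD 7888.78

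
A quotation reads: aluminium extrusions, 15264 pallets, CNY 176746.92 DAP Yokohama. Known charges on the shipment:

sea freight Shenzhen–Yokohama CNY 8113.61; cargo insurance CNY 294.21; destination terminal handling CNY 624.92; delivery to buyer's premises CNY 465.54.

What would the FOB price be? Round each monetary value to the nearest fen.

From DAP to FOB, the seller no longer bears: freight, insurance, destination terminal, delivery.
FOB price = 176746.92 − 8113.61 − 294.21 − 624.92 − 465.54 = 167248.64

FOB price: CNY 167248.64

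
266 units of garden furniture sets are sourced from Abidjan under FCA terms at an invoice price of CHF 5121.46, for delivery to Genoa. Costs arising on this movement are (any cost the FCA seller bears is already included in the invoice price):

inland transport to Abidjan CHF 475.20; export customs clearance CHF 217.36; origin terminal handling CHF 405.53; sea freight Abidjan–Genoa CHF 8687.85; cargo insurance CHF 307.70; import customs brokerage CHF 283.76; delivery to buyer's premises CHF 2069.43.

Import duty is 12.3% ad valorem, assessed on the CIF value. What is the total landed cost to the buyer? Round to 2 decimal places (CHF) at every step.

Total landed cost: CHF 18662.00

FCA: the seller delivers export-cleared goods to the carrier; the buyer bears costs from that point.
Already in the invoice (seller's account under FCA): inland to port, export clearance — exclude.
CIF value = FCA price + origin terminal + freight + insurance = 5121.46 + 405.53 + 8687.85 + 307.70 = 14522.54
Import duty = 14522.54 × 12.3% = 1786.27
Buyer bears: origin terminal 405.53 + freight 8687.85 + insurance 307.70 + brokerage 283.76 + delivery 2069.43 + duty 1786.27 = 13540.54
Landed cost = invoice 5121.46 + 13540.54 = 18662.00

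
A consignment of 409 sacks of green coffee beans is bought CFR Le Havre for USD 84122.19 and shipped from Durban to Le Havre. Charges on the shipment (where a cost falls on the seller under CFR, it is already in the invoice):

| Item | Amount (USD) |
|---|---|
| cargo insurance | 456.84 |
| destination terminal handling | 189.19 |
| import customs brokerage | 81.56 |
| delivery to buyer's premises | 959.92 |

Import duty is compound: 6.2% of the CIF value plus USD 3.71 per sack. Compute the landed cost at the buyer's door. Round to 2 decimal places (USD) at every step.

Total landed cost: USD 92570.99

CFR: the seller pays costs through ocean freight to the destination port, but not insurance.
CIF value = CFR price + insurance = 84122.19 + 456.84 = 84579.03
Ad valorem component: 84579.03 × 6.2% = 5243.90
Specific component: 409 × 3.71 = 1517.39
Import duty = 5243.90 + 1517.39 = 6761.29
Buyer bears: insurance 456.84 + destination terminal 189.19 + brokerage 81.56 + delivery 959.92 + duty 6761.29 = 8448.80
Landed cost = invoice 84122.19 + 8448.80 = 92570.99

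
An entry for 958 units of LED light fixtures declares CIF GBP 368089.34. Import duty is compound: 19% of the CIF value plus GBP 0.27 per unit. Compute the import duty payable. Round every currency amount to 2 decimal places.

Import duty: GBP 70195.63

Ad valorem component: 368089.34 × 19% = 69936.97
Specific component: 958 × 0.27 = 258.66
Import duty = 69936.97 + 258.66 = 70195.63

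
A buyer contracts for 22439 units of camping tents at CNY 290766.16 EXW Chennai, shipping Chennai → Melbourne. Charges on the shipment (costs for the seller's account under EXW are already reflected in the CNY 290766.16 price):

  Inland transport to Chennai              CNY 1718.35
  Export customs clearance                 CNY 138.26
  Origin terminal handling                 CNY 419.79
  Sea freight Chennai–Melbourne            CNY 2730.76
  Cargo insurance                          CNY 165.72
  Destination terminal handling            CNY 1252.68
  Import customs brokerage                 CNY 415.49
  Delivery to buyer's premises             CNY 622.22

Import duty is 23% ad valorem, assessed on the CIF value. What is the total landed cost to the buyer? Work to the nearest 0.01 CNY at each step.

Total landed cost: CNY 366295.41

EXW: the seller makes goods available at their premises; the buyer bears all onward costs.
CIF value = EXW price + inland to port + export clearance + origin terminal + freight + insurance = 290766.16 + 1718.35 + 138.26 + 419.79 + 2730.76 + 165.72 = 295939.04
Import duty = 295939.04 × 23% = 68065.98
Buyer bears: inland to port 1718.35 + export clearance 138.26 + origin terminal 419.79 + freight 2730.76 + insurance 165.72 + destination terminal 1252.68 + brokerage 415.49 + delivery 622.22 + duty 68065.98 = 75529.25
Landed cost = invoice 290766.16 + 75529.25 = 366295.41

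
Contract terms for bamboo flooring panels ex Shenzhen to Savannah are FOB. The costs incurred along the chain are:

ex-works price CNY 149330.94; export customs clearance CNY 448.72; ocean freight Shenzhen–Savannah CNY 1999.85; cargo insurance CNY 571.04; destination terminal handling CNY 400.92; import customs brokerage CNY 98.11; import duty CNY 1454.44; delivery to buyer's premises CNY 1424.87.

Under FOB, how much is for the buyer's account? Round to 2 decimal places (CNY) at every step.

FOB: the seller bears costs until goods are on board at the origin port; the buyer bears freight, insurance and all costs thereafter.
Seller's account: goods 149330.94 + export clearance 448.72 = 149779.66
Buyer's account: freight 1999.85 + insurance 571.04 + destination terminal 400.92 + brokerage 98.11 + duty 1454.44 + delivery 1424.87 = 5949.23

Buyer's account: CNY 5949.23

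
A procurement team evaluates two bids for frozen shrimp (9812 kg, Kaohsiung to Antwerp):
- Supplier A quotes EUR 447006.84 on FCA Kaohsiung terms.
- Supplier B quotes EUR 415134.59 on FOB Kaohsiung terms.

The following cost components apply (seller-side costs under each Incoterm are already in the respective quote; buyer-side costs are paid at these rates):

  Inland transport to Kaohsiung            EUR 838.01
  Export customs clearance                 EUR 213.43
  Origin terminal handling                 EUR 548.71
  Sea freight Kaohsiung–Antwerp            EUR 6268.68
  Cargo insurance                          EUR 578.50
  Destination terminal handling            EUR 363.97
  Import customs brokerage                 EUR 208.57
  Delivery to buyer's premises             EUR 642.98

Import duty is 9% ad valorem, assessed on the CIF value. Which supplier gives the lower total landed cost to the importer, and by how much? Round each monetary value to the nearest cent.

Supplier A (FCA):
CIF value = FCA price + origin terminal + freight + insurance = 447006.84 + 548.71 + 6268.68 + 578.50 = 454402.73
Import duty = 454402.73 × 9% = 40896.25
Buyer bears (A): 548.71 + 6268.68 + 578.50 + 363.97 + 208.57 + 642.98 = 8611.41
Landed cost (A) = invoice 447006.84 + 8611.41 + duty 40896.25 = 496514.50
Supplier B (FOB):
CIF value = FOB price + freight + insurance = 415134.59 + 6268.68 + 578.50 = 421981.77
Import duty = 421981.77 × 9% = 37978.36
Buyer bears (B): 6268.68 + 578.50 + 363.97 + 208.57 + 642.98 = 8062.70
Landed cost (B) = invoice 415134.59 + 8062.70 + duty 37978.36 = 461175.65
Difference = |496514.50 − 461175.65| = 35338.85

Supplier B is cheaper by EUR 35338.85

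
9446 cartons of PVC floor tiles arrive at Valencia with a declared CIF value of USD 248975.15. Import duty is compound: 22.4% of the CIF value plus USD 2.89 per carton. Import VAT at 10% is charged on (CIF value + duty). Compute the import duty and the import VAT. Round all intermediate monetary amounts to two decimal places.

Import duty: USD 83069.37; import VAT: USD 33204.45

Ad valorem component: 248975.15 × 22.4% = 55770.43
Specific component: 9446 × 2.89 = 27298.94
Import duty = 55770.43 + 27298.94 = 83069.37
VAT base = CIF + duty = 248975.15 + 83069.37 = 332044.52
Import VAT = 332044.52 × 10% = 33204.45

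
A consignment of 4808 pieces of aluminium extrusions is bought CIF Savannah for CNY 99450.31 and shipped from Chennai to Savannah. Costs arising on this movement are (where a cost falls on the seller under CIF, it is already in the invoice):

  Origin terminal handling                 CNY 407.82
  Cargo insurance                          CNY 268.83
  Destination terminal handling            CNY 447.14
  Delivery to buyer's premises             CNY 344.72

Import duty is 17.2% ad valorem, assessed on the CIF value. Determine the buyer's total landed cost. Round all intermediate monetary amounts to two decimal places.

Total landed cost: CNY 117347.62

CIF: the seller pays costs through ocean freight and marine insurance to the destination port.
Already in the invoice (seller's account under CIF): origin terminal, insurance — exclude.
The CIF price already equals the CIF value: 99450.31
Import duty = 99450.31 × 17.2% = 17105.45
Buyer bears: destination terminal 447.14 + delivery 344.72 + duty 17105.45 = 17897.31
Landed cost = invoice 99450.31 + 17897.31 = 117347.62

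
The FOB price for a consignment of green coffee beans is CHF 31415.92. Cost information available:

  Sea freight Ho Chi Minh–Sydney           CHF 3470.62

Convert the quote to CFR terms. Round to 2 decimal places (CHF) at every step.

From FOB to CFR, the seller additionally bears: freight.
CFR price = 31415.92 + 3470.62 = 34886.54

CFR price: CHF 34886.54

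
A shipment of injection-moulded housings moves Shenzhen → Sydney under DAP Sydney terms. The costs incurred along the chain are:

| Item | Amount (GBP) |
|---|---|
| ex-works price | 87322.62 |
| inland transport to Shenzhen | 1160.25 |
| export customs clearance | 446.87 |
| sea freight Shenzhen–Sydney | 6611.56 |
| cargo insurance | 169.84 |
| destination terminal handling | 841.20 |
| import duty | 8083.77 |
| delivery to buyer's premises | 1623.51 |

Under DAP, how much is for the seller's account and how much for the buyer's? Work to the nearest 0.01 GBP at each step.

Seller: GBP 98175.85; buyer: GBP 8083.77

DAP: the seller bears all costs to the named destination except import duty and clearance.
Seller's account: goods 87322.62 + inland to port 1160.25 + export clearance 446.87 + freight 6611.56 + insurance 169.84 + destination terminal 841.20 + delivery 1623.51 = 98175.85
Buyer's account: duty 8083.77 = 8083.77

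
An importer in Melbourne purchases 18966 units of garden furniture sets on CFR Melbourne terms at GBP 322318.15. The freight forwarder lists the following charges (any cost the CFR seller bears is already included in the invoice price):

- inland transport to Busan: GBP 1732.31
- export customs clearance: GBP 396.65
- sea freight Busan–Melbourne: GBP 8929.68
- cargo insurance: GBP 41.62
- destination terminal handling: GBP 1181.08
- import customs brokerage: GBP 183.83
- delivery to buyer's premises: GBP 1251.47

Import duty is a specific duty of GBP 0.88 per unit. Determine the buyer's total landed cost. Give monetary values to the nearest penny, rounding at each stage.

Total landed cost: GBP 341666.23

CFR: the seller pays costs through ocean freight to the destination port, but not insurance.
Already in the invoice (seller's account under CFR): inland to port, export clearance, freight — exclude.
CIF value = CFR price + insurance = 322318.15 + 41.62 = 322359.77
Import duty = 18966 × 0.88 = 16690.08
Buyer bears: insurance 41.62 + destination terminal 1181.08 + brokerage 183.83 + delivery 1251.47 + duty 16690.08 = 19348.08
Landed cost = invoice 322318.15 + 19348.08 = 341666.23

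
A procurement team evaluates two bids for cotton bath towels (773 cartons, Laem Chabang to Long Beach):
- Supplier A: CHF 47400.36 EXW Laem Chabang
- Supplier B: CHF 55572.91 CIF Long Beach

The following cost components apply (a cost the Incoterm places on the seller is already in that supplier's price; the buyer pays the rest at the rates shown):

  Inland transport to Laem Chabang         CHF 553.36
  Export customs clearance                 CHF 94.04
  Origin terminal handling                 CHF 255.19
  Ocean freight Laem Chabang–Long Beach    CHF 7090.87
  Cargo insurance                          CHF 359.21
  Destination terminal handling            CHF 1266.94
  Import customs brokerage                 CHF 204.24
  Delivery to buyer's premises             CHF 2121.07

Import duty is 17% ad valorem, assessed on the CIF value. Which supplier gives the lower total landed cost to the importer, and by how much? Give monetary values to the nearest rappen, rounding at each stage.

Supplier B is cheaper by CHF 210.75

Supplier A (EXW):
CIF value = EXW price + inland to port + export clearance + origin terminal + freight + insurance = 47400.36 + 553.36 + 94.04 + 255.19 + 7090.87 + 359.21 = 55753.03
Import duty = 55753.03 × 17% = 9478.02
Buyer bears (A): 553.36 + 94.04 + 255.19 + 7090.87 + 359.21 + 1266.94 + 204.24 + 2121.07 = 11944.92
Landed cost (A) = invoice 47400.36 + 11944.92 + duty 9478.02 = 68823.30
Supplier B (CIF):
The CIF price already equals the CIF value: 55572.91
Import duty = 55572.91 × 17% = 9447.39
Buyer bears (B): 1266.94 + 204.24 + 2121.07 = 3592.25
Landed cost (B) = invoice 55572.91 + 3592.25 + duty 9447.39 = 68612.55
Difference = |68823.30 − 68612.55| = 210.75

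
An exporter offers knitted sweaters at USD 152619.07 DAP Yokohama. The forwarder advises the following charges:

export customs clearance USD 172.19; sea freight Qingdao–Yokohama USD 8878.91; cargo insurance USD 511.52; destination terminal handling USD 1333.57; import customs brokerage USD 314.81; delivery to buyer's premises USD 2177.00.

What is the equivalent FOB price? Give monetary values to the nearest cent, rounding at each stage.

Not relevant to the conversion: export clearance — on the seller under both DAP and FOB; already in the DAP price and stays in the FOB price. brokerage — on the buyer under both terms; not part of either seller's price.
From DAP to FOB, the seller no longer bears: freight, insurance, destination terminal, delivery.
FOB price = 152619.07 − 8878.91 − 511.52 − 1333.57 − 2177.00 = 139718.07

FOB price: USD 139718.07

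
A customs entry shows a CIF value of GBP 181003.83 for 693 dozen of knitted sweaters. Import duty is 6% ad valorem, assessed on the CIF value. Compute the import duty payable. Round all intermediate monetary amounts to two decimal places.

Import duty = 181003.83 × 6% = 10860.23

Import duty: GBP 10860.23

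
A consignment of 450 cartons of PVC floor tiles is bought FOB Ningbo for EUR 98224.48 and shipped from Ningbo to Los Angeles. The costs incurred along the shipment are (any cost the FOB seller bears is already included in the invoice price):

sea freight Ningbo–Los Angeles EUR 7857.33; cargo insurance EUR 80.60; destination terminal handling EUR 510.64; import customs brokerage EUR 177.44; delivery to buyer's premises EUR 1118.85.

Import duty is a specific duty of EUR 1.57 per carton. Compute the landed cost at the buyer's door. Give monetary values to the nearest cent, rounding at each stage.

Total landed cost: EUR 108675.84

FOB: the seller bears costs until goods are on board at the origin port; the buyer bears freight, insurance and all costs thereafter.
CIF value = FOB price + freight + insurance = 98224.48 + 7857.33 + 80.60 = 106162.41
Import duty = 450 × 1.57 = 706.50
Buyer bears: freight 7857.33 + insurance 80.60 + destination terminal 510.64 + brokerage 177.44 + delivery 1118.85 + duty 706.50 = 10451.36
Landed cost = invoice 98224.48 + 10451.36 = 108675.84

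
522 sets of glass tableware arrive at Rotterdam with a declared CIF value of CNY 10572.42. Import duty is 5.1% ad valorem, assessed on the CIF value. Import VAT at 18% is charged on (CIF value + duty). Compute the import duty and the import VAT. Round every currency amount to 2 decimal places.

Import duty = 10572.42 × 5.1% = 539.19
VAT base = CIF + duty = 10572.42 + 539.19 = 11111.61
Import VAT = 11111.61 × 18% = 2000.09

Import duty: CNY 539.19; import VAT: CNY 2000.09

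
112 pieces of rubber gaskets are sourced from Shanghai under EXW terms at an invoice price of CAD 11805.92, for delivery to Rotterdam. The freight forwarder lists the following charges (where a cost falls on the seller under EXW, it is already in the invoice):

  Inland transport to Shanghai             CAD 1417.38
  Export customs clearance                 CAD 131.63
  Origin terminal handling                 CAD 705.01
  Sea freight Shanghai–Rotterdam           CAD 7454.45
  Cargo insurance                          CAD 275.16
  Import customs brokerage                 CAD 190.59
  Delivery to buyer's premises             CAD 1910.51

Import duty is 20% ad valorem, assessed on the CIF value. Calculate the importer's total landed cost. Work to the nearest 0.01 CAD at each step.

EXW: the seller makes goods available at their premises; the buyer bears all onward costs.
CIF value = EXW price + inland to port + export clearance + origin terminal + freight + insurance = 11805.92 + 1417.38 + 131.63 + 705.01 + 7454.45 + 275.16 = 21789.55
Import duty = 21789.55 × 20% = 4357.91
Buyer bears: inland to port 1417.38 + export clearance 131.63 + origin terminal 705.01 + freight 7454.45 + insurance 275.16 + brokerage 190.59 + delivery 1910.51 + duty 4357.91 = 16442.64
Landed cost = invoice 11805.92 + 16442.64 = 28248.56

Total landed cost: CAD 28248.56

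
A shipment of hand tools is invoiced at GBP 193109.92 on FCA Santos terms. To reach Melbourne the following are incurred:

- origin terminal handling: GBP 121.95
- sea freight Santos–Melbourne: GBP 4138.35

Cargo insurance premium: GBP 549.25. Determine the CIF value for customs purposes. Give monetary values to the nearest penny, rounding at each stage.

CIF = FCA price + pre-shipment costs + freight + insurance
CIF = 193109.92 + 121.95 + 4138.35 + 549.25 = 197919.47

CIF value: GBP 197919.47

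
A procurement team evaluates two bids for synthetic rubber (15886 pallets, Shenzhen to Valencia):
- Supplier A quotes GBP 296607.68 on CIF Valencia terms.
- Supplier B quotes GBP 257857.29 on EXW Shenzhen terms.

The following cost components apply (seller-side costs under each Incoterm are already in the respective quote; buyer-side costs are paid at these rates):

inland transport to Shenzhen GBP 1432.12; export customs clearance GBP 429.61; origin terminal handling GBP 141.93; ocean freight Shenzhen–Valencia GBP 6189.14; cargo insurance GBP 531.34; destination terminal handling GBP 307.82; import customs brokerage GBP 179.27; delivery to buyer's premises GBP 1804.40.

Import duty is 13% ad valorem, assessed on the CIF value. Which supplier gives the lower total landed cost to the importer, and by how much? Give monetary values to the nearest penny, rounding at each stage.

Supplier A (CIF):
The CIF price already equals the CIF value: 296607.68
Import duty = 296607.68 × 13% = 38559.00
Buyer bears (A): 307.82 + 179.27 + 1804.40 = 2291.49
Landed cost (A) = invoice 296607.68 + 2291.49 + duty 38559.00 = 337458.17
Supplier B (EXW):
CIF value = EXW price + inland to port + export clearance + origin terminal + freight + insurance = 257857.29 + 1432.12 + 429.61 + 141.93 + 6189.14 + 531.34 = 266581.43
Import duty = 266581.43 × 13% = 34655.59
Buyer bears (B): 1432.12 + 429.61 + 141.93 + 6189.14 + 531.34 + 307.82 + 179.27 + 1804.40 = 11015.63
Landed cost (B) = invoice 257857.29 + 11015.63 + duty 34655.59 = 303528.51
Difference = |337458.17 − 303528.51| = 33929.66

Supplier B is cheaper by GBP 33929.66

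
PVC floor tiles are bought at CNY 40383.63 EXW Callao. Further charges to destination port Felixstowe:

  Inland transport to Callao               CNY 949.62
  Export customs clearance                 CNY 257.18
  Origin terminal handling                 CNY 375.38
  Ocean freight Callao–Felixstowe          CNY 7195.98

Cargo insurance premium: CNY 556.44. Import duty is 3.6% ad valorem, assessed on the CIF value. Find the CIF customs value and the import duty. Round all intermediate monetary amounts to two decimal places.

CIF value: CNY 49718.23; import duty: CNY 1789.86

CIF = EXW price + pre-shipment costs + freight + insurance
CIF = 40383.63 + 949.62 + 257.18 + 375.38 + 7195.98 + 556.44 = 49718.23
Import duty = 49718.23 × 3.6% = 1789.86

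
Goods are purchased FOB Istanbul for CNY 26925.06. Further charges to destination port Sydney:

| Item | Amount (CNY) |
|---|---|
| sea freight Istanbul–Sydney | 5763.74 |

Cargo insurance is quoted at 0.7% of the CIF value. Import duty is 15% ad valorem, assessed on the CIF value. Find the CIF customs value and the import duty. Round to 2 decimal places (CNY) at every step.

CIF value: CNY 32919.23; import duty: CNY 4937.88

Let C be the CIF value. C = FOB price + freight + 0.7% × C
C − 0.7% × C = 26925.06 + 5763.74
0.993 × C = 32688.80
C = 32688.80 / 0.993 = 32919.23
Insurance premium = 0.7% × 32919.23 = 230.43
Import duty = 32919.23 × 15% = 4937.88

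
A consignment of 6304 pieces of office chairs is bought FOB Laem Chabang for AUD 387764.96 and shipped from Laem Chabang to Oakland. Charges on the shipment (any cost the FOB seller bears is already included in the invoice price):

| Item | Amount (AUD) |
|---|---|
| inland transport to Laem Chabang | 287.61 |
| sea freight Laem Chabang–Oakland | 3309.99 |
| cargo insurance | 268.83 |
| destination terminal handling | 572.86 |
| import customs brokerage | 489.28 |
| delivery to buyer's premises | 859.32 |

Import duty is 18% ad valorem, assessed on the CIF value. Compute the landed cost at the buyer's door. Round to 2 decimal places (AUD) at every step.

FOB: the seller bears costs until goods are on board at the origin port; the buyer bears freight, insurance and all costs thereafter.
Already in the invoice (seller's account under FOB): inland to port — exclude.
CIF value = FOB price + freight + insurance = 387764.96 + 3309.99 + 268.83 = 391343.78
Import duty = 391343.78 × 18% = 70441.88
Buyer bears: freight 3309.99 + insurance 268.83 + destination terminal 572.86 + brokerage 489.28 + delivery 859.32 + duty 70441.88 = 75942.16
Landed cost = invoice 387764.96 + 75942.16 = 463707.12

Total landed cost: AUD 463707.12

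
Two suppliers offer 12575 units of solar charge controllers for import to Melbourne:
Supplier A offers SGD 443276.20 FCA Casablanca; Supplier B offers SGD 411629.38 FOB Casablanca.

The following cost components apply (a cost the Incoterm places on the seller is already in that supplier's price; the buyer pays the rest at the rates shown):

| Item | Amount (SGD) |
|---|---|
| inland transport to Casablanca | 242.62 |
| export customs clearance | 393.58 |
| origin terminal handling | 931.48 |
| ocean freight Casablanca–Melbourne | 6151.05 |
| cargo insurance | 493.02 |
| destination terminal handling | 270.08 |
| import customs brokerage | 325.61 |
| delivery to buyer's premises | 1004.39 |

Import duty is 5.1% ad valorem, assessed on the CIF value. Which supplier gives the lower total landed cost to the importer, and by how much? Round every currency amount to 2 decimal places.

Supplier A (FCA):
CIF value = FCA price + origin terminal + freight + insurance = 443276.20 + 931.48 + 6151.05 + 493.02 = 450851.75
Import duty = 450851.75 × 5.1% = 22993.44
Buyer bears (A): 931.48 + 6151.05 + 493.02 + 270.08 + 325.61 + 1004.39 = 9175.63
Landed cost (A) = invoice 443276.20 + 9175.63 + duty 22993.44 = 475445.27
Supplier B (FOB):
CIF value = FOB price + freight + insurance = 411629.38 + 6151.05 + 493.02 = 418273.45
Import duty = 418273.45 × 5.1% = 21331.95
Buyer bears (B): 6151.05 + 493.02 + 270.08 + 325.61 + 1004.39 = 8244.15
Landed cost (B) = invoice 411629.38 + 8244.15 + duty 21331.95 = 441205.48
Difference = |475445.27 − 441205.48| = 34239.79

Supplier B is cheaper by SGD 34239.79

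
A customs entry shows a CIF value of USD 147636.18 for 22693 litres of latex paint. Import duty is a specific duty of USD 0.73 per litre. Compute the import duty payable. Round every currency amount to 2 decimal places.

Import duty = 22693 × 0.73 = 16565.89

Import duty: USD 16565.89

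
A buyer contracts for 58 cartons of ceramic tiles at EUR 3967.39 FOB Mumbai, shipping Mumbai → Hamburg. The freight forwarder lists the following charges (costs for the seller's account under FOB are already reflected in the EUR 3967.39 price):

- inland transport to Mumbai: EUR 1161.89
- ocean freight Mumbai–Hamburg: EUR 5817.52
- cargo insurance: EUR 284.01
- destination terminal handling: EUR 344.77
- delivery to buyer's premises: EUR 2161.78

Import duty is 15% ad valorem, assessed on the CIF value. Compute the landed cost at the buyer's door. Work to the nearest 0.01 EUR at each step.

Total landed cost: EUR 14085.81

FOB: the seller bears costs until goods are on board at the origin port; the buyer bears freight, insurance and all costs thereafter.
Already in the invoice (seller's account under FOB): inland to port — exclude.
CIF value = FOB price + freight + insurance = 3967.39 + 5817.52 + 284.01 = 10068.92
Import duty = 10068.92 × 15% = 1510.34
Buyer bears: freight 5817.52 + insurance 284.01 + destination terminal 344.77 + delivery 2161.78 + duty 1510.34 = 10118.42
Landed cost = invoice 3967.39 + 10118.42 = 14085.81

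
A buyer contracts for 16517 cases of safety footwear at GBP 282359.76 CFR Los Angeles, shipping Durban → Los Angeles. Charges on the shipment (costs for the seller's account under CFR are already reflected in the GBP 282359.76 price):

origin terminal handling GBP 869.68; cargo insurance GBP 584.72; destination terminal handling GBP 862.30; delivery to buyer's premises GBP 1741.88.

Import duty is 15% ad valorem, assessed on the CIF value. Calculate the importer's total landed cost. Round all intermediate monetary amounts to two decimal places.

CFR: the seller pays costs through ocean freight to the destination port, but not insurance.
Already in the invoice (seller's account under CFR): origin terminal — exclude.
CIF value = CFR price + insurance = 282359.76 + 584.72 = 282944.48
Import duty = 282944.48 × 15% = 42441.67
Buyer bears: insurance 584.72 + destination terminal 862.30 + delivery 1741.88 + duty 42441.67 = 45630.57
Landed cost = invoice 282359.76 + 45630.57 = 327990.33

Total landed cost: GBP 327990.33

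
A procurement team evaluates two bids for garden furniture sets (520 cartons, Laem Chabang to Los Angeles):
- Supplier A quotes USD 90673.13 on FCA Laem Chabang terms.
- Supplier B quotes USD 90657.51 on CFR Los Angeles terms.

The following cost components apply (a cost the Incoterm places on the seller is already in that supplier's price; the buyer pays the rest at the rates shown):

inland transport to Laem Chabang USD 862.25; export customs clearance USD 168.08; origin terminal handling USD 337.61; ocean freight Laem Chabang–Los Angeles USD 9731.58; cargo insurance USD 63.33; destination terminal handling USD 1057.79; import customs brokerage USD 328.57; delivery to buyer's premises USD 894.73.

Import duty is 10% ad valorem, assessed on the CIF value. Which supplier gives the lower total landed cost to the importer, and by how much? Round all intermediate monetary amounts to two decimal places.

Supplier B is cheaper by USD 11093.30

Supplier A (FCA):
CIF value = FCA price + origin terminal + freight + insurance = 90673.13 + 337.61 + 9731.58 + 63.33 = 100805.65
Import duty = 100805.65 × 10% = 10080.57
Buyer bears (A): 337.61 + 9731.58 + 63.33 + 1057.79 + 328.57 + 894.73 = 12413.61
Landed cost (A) = invoice 90673.13 + 12413.61 + duty 10080.57 = 113167.31
Supplier B (CFR):
CIF value = CFR price + insurance = 90657.51 + 63.33 = 90720.84
Import duty = 90720.84 × 10% = 9072.08
Buyer bears (B): 63.33 + 1057.79 + 328.57 + 894.73 = 2344.42
Landed cost (B) = invoice 90657.51 + 2344.42 + duty 9072.08 = 102074.01
Difference = |113167.31 − 102074.01| = 11093.30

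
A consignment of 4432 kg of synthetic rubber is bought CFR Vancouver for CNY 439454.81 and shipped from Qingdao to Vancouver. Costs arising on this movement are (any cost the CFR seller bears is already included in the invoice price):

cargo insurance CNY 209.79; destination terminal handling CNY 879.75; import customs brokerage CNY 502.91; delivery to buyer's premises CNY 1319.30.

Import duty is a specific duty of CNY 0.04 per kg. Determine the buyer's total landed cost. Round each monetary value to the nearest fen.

Total landed cost: CNY 442543.84

CFR: the seller pays costs through ocean freight to the destination port, but not insurance.
CIF value = CFR price + insurance = 439454.81 + 209.79 = 439664.60
Import duty = 4432 × 0.04 = 177.28
Buyer bears: insurance 209.79 + destination terminal 879.75 + brokerage 502.91 + delivery 1319.30 + duty 177.28 = 3089.03
Landed cost = invoice 439454.81 + 3089.03 = 442543.84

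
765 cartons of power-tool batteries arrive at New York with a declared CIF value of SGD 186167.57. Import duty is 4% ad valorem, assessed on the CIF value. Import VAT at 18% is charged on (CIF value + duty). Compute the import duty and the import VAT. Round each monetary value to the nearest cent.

Import duty = 186167.57 × 4% = 7446.70
VAT base = CIF + duty = 186167.57 + 7446.70 = 193614.27
Import VAT = 193614.27 × 18% = 34850.57

Import duty: SGD 7446.70; import VAT: SGD 34850.57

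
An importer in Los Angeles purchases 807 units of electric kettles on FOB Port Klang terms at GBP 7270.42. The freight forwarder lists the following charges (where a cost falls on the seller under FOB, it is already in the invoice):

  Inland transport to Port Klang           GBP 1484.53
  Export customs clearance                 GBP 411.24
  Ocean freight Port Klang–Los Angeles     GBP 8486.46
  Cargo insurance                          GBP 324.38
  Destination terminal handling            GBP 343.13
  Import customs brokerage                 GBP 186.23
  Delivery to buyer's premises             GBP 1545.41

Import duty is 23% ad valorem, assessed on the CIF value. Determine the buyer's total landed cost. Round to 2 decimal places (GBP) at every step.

FOB: the seller bears costs until goods are on board at the origin port; the buyer bears freight, insurance and all costs thereafter.
Already in the invoice (seller's account under FOB): inland to port, export clearance — exclude.
CIF value = FOB price + freight + insurance = 7270.42 + 8486.46 + 324.38 = 16081.26
Import duty = 16081.26 × 23% = 3698.69
Buyer bears: freight 8486.46 + insurance 324.38 + destination terminal 343.13 + brokerage 186.23 + delivery 1545.41 + duty 3698.69 = 14584.30
Landed cost = invoice 7270.42 + 14584.30 = 21854.72

Total landed cost: GBP 21854.72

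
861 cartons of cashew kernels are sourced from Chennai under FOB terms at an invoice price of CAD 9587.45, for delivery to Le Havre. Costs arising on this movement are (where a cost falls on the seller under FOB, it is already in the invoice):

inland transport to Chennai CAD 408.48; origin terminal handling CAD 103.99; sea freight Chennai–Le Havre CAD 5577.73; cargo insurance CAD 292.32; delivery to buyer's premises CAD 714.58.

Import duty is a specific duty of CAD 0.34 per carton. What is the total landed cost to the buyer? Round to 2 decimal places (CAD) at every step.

FOB: the seller bears costs until goods are on board at the origin port; the buyer bears freight, insurance and all costs thereafter.
Already in the invoice (seller's account under FOB): inland to port, origin terminal — exclude.
CIF value = FOB price + freight + insurance = 9587.45 + 5577.73 + 292.32 = 15457.50
Import duty = 861 × 0.34 = 292.74
Buyer bears: freight 5577.73 + insurance 292.32 + delivery 714.58 + duty 292.74 = 6877.37
Landed cost = invoice 9587.45 + 6877.37 = 16464.82

Total landed cost: CAD 16464.82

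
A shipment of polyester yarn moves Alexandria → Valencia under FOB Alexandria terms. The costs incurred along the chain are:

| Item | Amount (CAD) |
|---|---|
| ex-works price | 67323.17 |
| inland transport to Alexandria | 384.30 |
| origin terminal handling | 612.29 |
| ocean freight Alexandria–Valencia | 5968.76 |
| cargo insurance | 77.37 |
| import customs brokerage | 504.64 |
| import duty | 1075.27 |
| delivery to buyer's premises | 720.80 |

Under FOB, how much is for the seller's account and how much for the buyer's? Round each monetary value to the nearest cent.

FOB: the seller bears costs until goods are on board at the origin port; the buyer bears freight, insurance and all costs thereafter.
Seller's account: goods 67323.17 + inland to port 384.30 + origin terminal 612.29 = 68319.76
Buyer's account: freight 5968.76 + insurance 77.37 + brokerage 504.64 + duty 1075.27 + delivery 720.80 = 8346.84

Seller: CAD 68319.76; buyer: CAD 8346.84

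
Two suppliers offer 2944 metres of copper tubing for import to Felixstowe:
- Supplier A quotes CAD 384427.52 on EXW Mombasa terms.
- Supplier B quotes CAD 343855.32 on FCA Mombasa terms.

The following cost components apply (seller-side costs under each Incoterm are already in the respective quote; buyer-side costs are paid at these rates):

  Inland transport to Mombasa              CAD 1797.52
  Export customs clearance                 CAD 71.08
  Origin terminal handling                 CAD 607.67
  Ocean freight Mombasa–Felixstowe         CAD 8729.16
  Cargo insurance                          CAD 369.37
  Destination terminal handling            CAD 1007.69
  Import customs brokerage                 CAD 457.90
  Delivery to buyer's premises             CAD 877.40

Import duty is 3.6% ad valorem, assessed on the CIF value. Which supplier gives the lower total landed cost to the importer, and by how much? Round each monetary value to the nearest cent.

Supplier A (EXW):
CIF value = EXW price + inland to port + export clearance + origin terminal + freight + insurance = 384427.52 + 1797.52 + 71.08 + 607.67 + 8729.16 + 369.37 = 396002.32
Import duty = 396002.32 × 3.6% = 14256.08
Buyer bears (A): 1797.52 + 71.08 + 607.67 + 8729.16 + 369.37 + 1007.69 + 457.90 + 877.40 = 13917.79
Landed cost (A) = invoice 384427.52 + 13917.79 + duty 14256.08 = 412601.39
Supplier B (FCA):
CIF value = FCA price + origin terminal + freight + insurance = 343855.32 + 607.67 + 8729.16 + 369.37 = 353561.52
Import duty = 353561.52 × 3.6% = 12728.21
Buyer bears (B): 607.67 + 8729.16 + 369.37 + 1007.69 + 457.90 + 877.40 = 12049.19
Landed cost (B) = invoice 343855.32 + 12049.19 + duty 12728.21 = 368632.72
Difference = |412601.39 − 368632.72| = 43968.67

Supplier B is cheaper by CAD 43968.67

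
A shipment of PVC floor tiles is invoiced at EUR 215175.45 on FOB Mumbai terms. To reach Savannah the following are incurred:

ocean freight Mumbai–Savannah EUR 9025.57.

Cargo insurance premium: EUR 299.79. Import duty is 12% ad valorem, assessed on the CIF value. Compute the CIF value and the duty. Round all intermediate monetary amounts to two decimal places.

CIF = FOB price + freight + insurance
CIF = 215175.45 + 9025.57 + 299.79 = 224500.81
Import duty = 224500.81 × 12% = 26940.10

CIF value: EUR 224500.81; import duty: EUR 26940.10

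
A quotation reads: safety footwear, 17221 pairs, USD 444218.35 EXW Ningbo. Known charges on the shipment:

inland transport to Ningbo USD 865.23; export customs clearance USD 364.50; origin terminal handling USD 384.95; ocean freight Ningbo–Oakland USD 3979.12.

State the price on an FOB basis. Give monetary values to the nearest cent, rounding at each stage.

Not relevant to the conversion: freight — on the buyer under both terms; not part of either seller's price.
From EXW to FOB, the seller additionally bears: inland to port, export clearance, origin terminal.
FOB price = 444218.35 + 865.23 + 364.50 + 384.95 = 445833.03

FOB price: USD 445833.03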